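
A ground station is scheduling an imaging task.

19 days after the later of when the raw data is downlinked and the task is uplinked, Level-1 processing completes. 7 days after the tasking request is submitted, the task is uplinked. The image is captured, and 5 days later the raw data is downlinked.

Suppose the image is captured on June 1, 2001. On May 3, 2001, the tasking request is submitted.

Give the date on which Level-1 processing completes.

The image is captured: Jun 1, 2001.
The raw data is downlinked: Jun 1, 2001 + 5 days = Jun 6, 2001.
The tasking request is submitted: May 3, 2001.
The task is uplinked: May 3, 2001 + 7 days = May 10, 2001.
Both prerequisites met — the raw data is downlinked (Jun 6, 2001), the task is uplinked (May 10, 2001); the later is Jun 6, 2001.
Level-1 processing completes: Jun 6, 2001 + 19 days = Jun 25, 2001.

June 25, 2001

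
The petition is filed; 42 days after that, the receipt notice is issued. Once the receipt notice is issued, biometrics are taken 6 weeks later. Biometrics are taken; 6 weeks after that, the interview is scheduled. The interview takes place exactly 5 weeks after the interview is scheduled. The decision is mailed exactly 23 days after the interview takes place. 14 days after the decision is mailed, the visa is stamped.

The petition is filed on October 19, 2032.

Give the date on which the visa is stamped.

The petition is filed: Oct 19, 2032.
The receipt notice is issued: Oct 19, 2032 + 42 days = Nov 30, 2032.
Biometrics are taken: Nov 30, 2032 + 6 weeks = Jan 11, 2033.
The interview is scheduled: Jan 11, 2033 + 6 weeks = Feb 22, 2033.
The interview takes place: Feb 22, 2033 + 5 weeks = Mar 29, 2033.
The decision is mailed: Mar 29, 2033 + 23 days = Apr 21, 2033.
The visa is stamped: Apr 21, 2033 + 14 days = May 5, 2033.

May 5, 2033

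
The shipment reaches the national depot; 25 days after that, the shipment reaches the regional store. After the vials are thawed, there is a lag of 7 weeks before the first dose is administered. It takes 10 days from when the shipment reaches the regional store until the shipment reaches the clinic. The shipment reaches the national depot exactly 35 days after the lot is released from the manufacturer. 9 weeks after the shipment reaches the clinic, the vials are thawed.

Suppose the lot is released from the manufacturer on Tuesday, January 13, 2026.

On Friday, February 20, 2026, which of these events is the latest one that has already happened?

The lot is released from the manufacturer: Jan 13, 2026.
The shipment reaches the national depot: Jan 13, 2026 + 35 days = Feb 17, 2026.
The shipment reaches the regional store: Feb 17, 2026 + 25 days = Mar 14, 2026.
The shipment reaches the clinic: Mar 14, 2026 + 10 days = Mar 24, 2026.
The vials are thawed: Mar 24, 2026 + 9 weeks = May 26, 2026.
The first dose is administered: May 26, 2026 + 7 weeks = Jul 14, 2026.
Feb 20, 2026 falls between when the shipment reaches the national depot (Feb 17, 2026) and when the shipment reaches the regional store (Mar 14, 2026).

The shipment reaches the national depot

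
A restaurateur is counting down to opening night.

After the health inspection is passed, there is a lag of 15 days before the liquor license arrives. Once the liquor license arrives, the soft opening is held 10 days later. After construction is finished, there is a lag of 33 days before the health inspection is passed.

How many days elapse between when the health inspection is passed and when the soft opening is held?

Causal path: the health inspection is passed → the liquor license arrives → the soft opening is held.
Total delay along the path: 15 + 10 = 25 days.

25 days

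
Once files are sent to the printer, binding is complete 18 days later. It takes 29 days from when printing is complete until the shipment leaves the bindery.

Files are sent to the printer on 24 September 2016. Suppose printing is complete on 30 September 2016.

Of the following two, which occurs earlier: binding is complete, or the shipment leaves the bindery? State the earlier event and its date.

Binding is complete — 12 October 2016

Files are sent to the printer: Sep 24, 2016.
Binding is complete: Sep 24, 2016 + 18 days = Oct 12, 2016.
Printing is complete: Sep 30, 2016.
The shipment leaves the bindery: Sep 30, 2016 + 29 days = Oct 29, 2016.
Comparing: binding is complete on Oct 12, 2016 vs the shipment leaves the bindery on Oct 29, 2016. Earlier: binding is complete.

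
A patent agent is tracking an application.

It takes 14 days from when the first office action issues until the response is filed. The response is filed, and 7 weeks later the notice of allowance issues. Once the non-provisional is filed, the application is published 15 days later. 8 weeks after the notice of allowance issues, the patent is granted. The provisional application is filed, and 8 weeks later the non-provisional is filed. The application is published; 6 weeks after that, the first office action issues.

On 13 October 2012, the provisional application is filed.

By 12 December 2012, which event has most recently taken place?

The provisional application is filed: Oct 13, 2012.
The non-provisional is filed: Oct 13, 2012 + 8 weeks = Dec 8, 2012.
The application is published: Dec 8, 2012 + 15 days = Dec 23, 2012.
The first office action issues: Dec 23, 2012 + 6 weeks = Feb 3, 2013.
The response is filed: Feb 3, 2013 + 14 days = Feb 17, 2013.
The notice of allowance issues: Feb 17, 2013 + 7 weeks = Apr 7, 2013.
The patent is granted: Apr 7, 2013 + 8 weeks = Jun 2, 2013.
Dec 12, 2012 falls between when the non-provisional is filed (Dec 8, 2012) and when the application is published (Dec 23, 2012).

The non-provisional is filed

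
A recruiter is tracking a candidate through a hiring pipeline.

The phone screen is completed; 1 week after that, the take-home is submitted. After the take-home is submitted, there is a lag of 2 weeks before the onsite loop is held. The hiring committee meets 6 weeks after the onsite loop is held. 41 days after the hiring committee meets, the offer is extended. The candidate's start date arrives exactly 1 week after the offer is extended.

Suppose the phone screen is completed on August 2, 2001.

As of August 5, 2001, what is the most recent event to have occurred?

The phone screen is completed

The phone screen is completed: Aug 2, 2001.
The take-home is submitted: Aug 2, 2001 + 1 week = Aug 9, 2001.
The onsite loop is held: Aug 9, 2001 + 2 weeks = Aug 23, 2001.
The hiring committee meets: Aug 23, 2001 + 6 weeks = Oct 4, 2001.
The offer is extended: Oct 4, 2001 + 41 days = Nov 14, 2001.
The candidate's start date arrives: Nov 14, 2001 + 1 week = Nov 21, 2001.
Aug 5, 2001 falls between when the phone screen is completed (Aug 2, 2001) and when the take-home is submitted (Aug 9, 2001).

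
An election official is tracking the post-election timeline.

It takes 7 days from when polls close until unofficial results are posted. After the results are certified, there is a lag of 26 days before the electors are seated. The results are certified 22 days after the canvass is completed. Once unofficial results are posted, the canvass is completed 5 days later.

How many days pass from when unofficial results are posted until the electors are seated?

Causal path: unofficial results are posted → the canvass is completed → the results are certified → the electors are seated.
Total delay along the path: 5 + 22 + 26 = 53 days.

53 days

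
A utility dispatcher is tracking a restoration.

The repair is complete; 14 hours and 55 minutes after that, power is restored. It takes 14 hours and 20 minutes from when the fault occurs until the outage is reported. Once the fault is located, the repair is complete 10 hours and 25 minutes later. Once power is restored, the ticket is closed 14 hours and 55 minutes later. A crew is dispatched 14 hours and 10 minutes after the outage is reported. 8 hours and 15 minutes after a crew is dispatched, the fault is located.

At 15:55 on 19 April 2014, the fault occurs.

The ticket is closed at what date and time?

20:55 on 22 April 2014

The fault occurs: 15:55 Apr 19, 2014.
The outage is reported: 15:55 Apr 19, 2014 + 14h20m = 06:15 Apr 20, 2014.
A crew is dispatched: 06:15 Apr 20, 2014 + 14h10m = 20:25 Apr 20, 2014.
The fault is located: 20:25 Apr 20, 2014 + 8h15m = 04:40 Apr 21, 2014.
The repair is complete: 04:40 Apr 21, 2014 + 10h25m = 15:05 Apr 21, 2014.
Power is restored: 15:05 Apr 21, 2014 + 14h55m = 06:00 Apr 22, 2014.
The ticket is closed: 06:00 Apr 22, 2014 + 14h55m = 20:55 Apr 22, 2014.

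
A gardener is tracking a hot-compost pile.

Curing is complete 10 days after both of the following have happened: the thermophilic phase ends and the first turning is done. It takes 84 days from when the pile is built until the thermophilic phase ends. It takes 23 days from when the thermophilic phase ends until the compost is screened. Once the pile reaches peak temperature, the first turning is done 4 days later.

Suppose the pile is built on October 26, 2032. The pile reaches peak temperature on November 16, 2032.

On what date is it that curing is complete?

The pile is built: Oct 26, 2032.
The thermophilic phase ends: Oct 26, 2032 + 84 days = Jan 18, 2033.
The pile reaches peak temperature: Nov 16, 2032.
The first turning is done: Nov 16, 2032 + 4 days = Nov 20, 2032.
Both prerequisites met — the thermophilic phase ends (Jan 18, 2033), the first turning is done (Nov 20, 2032); the later is Jan 18, 2033.
Curing is complete: Jan 18, 2033 + 10 days = Jan 28, 2033.

January 28, 2033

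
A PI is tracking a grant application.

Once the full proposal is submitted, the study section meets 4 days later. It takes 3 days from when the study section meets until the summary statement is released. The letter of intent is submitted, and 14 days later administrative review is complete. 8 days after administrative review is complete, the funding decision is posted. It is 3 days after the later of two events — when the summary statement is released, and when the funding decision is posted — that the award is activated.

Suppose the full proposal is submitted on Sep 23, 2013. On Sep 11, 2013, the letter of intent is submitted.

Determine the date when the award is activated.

Oct 6, 2013

The full proposal is submitted: Sep 23, 2013.
The study section meets: Sep 23, 2013 + 4 days = Sep 27, 2013.
The summary statement is released: Sep 27, 2013 + 3 days = Sep 30, 2013.
The letter of intent is submitted: Sep 11, 2013.
Administrative review is complete: Sep 11, 2013 + 14 days = Sep 25, 2013.
The funding decision is posted: Sep 25, 2013 + 8 days = Oct 3, 2013.
Both prerequisites met — the summary statement is released (Sep 30, 2013), the funding decision is posted (Oct 3, 2013); the later is Oct 3, 2013.
The award is activated: Oct 3, 2013 + 3 days = Oct 6, 2013.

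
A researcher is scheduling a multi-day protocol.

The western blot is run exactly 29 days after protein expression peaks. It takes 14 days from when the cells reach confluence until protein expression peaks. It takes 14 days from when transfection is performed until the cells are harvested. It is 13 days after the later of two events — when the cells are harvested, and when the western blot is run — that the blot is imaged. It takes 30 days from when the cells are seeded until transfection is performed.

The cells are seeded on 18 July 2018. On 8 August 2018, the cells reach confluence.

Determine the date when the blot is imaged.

The cells are seeded: Jul 18, 2018.
Transfection is performed: Jul 18, 2018 + 30 days = Aug 17, 2018.
The cells are harvested: Aug 17, 2018 + 14 days = Aug 31, 2018.
The cells reach confluence: Aug 8, 2018.
Protein expression peaks: Aug 8, 2018 + 14 days = Aug 22, 2018.
The western blot is run: Aug 22, 2018 + 29 days = Sep 20, 2018.
Both prerequisites met — the cells are harvested (Aug 31, 2018), the western blot is run (Sep 20, 2018); the later is Sep 20, 2018.
The blot is imaged: Sep 20, 2018 + 13 days = Oct 3, 2018.

3 October 2018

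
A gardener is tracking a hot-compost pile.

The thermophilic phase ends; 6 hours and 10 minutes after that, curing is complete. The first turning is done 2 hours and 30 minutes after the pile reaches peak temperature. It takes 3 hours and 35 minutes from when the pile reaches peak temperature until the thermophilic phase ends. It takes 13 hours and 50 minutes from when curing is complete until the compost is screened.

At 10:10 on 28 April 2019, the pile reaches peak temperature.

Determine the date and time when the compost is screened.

The pile reaches peak temperature: 10:10 Apr 28, 2019.
The thermophilic phase ends: 10:10 Apr 28, 2019 + 3h35m = 13:45 Apr 28, 2019.
Curing is complete: 13:45 Apr 28, 2019 + 6h10m = 19:55 Apr 28, 2019.
The compost is screened: 19:55 Apr 28, 2019 + 13h50m = 09:45 Apr 29, 2019.

09:45 on 29 April 2019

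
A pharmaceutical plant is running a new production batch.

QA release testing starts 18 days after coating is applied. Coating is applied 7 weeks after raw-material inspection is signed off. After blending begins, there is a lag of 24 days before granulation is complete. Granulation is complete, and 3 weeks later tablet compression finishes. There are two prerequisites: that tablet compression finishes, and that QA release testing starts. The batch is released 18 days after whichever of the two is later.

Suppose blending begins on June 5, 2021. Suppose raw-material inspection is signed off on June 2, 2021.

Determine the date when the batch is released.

August 26, 2021

Blending begins: Jun 5, 2021.
Granulation is complete: Jun 5, 2021 + 24 days = Jun 29, 2021.
Tablet compression finishes: Jun 29, 2021 + 3 weeks = Jul 20, 2021.
Raw-material inspection is signed off: Jun 2, 2021.
Coating is applied: Jun 2, 2021 + 7 weeks = Jul 21, 2021.
QA release testing starts: Jul 21, 2021 + 18 days = Aug 8, 2021.
Both prerequisites met — tablet compression finishes (Jul 20, 2021), QA release testing starts (Aug 8, 2021); the later is Aug 8, 2021.
The batch is released: Aug 8, 2021 + 18 days = Aug 26, 2021.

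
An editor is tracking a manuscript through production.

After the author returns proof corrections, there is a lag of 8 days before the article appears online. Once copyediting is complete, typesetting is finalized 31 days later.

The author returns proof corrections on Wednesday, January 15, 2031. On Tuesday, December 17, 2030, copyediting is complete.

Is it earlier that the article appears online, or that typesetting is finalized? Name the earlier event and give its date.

Typesetting is finalized — Friday, January 17, 2031

The author returns proof corrections: Jan 15, 2031.
The article appears online: Jan 15, 2031 + 8 days = Jan 23, 2031.
Copyediting is complete: Dec 17, 2030.
Typesetting is finalized: Dec 17, 2030 + 31 days = Jan 17, 2031.
Comparing: the article appears online on Jan 23, 2031 vs typesetting is finalized on Jan 17, 2031. Earlier: typesetting is finalized.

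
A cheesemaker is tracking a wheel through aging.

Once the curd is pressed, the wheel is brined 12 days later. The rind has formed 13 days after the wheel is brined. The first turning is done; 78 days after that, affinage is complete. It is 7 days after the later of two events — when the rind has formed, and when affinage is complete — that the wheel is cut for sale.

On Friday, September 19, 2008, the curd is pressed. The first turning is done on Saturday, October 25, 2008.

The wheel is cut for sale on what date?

Sunday, January 18, 2009

The curd is pressed: Sep 19, 2008.
The wheel is brined: Sep 19, 2008 + 12 days = Oct 1, 2008.
The rind has formed: Oct 1, 2008 + 13 days = Oct 14, 2008.
The first turning is done: Oct 25, 2008.
Affinage is complete: Oct 25, 2008 + 78 days = Jan 11, 2009.
Both prerequisites met — the rind has formed (Oct 14, 2008), affinage is complete (Jan 11, 2009); the later is Jan 11, 2009.
The wheel is cut for sale: Jan 11, 2009 + 7 days = Jan 18, 2009.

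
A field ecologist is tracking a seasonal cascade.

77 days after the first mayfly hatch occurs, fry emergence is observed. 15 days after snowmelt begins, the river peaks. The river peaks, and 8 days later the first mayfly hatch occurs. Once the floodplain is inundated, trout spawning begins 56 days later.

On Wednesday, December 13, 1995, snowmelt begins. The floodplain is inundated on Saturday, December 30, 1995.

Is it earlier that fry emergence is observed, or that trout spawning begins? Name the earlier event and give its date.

Trout spawning begins — Saturday, February 24, 1996

Snowmelt begins: Dec 13, 1995.
The river peaks: Dec 13, 1995 + 15 days = Dec 28, 1995.
The first mayfly hatch occurs: Dec 28, 1995 + 8 days = Jan 5, 1996.
Fry emergence is observed: Jan 5, 1996 + 77 days = Mar 22, 1996.
The floodplain is inundated: Dec 30, 1995.
Trout spawning begins: Dec 30, 1995 + 56 days = Feb 24, 1996.
Comparing: fry emergence is observed on Mar 22, 1996 vs trout spawning begins on Feb 24, 1996. Earlier: trout spawning begins.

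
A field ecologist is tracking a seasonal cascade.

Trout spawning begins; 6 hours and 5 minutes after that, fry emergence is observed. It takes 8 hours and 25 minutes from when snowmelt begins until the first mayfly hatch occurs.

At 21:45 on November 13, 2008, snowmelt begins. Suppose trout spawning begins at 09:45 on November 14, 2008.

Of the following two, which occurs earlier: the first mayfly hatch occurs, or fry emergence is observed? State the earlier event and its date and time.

The first mayfly hatch occurs — 06:10 on November 14, 2008

Snowmelt begins: 21:45 Nov 13, 2008.
The first mayfly hatch occurs: 21:45 Nov 13, 2008 + 8h25m = 06:10 Nov 14, 2008.
Trout spawning begins: 09:45 Nov 14, 2008.
Fry emergence is observed: 09:45 Nov 14, 2008 + 6h05m = 15:50 Nov 14, 2008.
Comparing: the first mayfly hatch occurs at 06:10 Nov 14, 2008 vs fry emergence is observed at 15:50 Nov 14, 2008. Earlier: the first mayfly hatch occurs.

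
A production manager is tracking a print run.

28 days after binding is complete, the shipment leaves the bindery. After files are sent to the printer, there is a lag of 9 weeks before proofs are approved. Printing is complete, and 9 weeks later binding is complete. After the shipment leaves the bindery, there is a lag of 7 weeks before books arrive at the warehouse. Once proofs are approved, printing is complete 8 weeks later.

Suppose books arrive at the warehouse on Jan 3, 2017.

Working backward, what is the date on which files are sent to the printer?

Books arrive at the warehouse: Jan 3, 2017.
The shipment leaves the bindery: Jan 3, 2017 − 7 weeks = Nov 15, 2016.
Binding is complete: Nov 15, 2016 − 28 days = Oct 18, 2016.
Printing is complete: Oct 18, 2016 − 9 weeks = Aug 16, 2016.
Proofs are approved: Aug 16, 2016 − 8 weeks = Jun 21, 2016.
Files are sent to the printer: Jun 21, 2016 − 9 weeks = Apr 19, 2016.

Apr 19, 2016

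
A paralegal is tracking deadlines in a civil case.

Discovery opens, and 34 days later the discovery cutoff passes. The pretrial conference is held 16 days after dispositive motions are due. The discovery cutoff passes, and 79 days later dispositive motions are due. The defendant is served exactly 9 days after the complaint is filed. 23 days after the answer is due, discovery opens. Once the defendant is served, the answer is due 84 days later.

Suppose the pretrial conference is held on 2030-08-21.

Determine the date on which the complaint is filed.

The pretrial conference is held: Aug 21, 2030.
Dispositive motions are due: Aug 21, 2030 − 16 days = Aug 5, 2030.
The discovery cutoff passes: Aug 5, 2030 − 79 days = May 18, 2030.
Discovery opens: May 18, 2030 − 34 days = Apr 14, 2030.
The answer is due: Apr 14, 2030 − 23 days = Mar 22, 2030.
The defendant is served: Mar 22, 2030 − 84 days = Dec 28, 2029.
The complaint is filed: Dec 28, 2029 − 9 days = Dec 19, 2029.

2029-12-19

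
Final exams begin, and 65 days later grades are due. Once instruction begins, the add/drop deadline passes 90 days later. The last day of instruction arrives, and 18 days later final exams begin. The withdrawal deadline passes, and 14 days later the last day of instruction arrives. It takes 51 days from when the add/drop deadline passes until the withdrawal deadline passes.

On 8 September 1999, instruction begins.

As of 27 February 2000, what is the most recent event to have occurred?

Instruction begins: Sep 8, 1999.
The add/drop deadline passes: Sep 8, 1999 + 90 days = Dec 7, 1999.
The withdrawal deadline passes: Dec 7, 1999 + 51 days = Jan 27, 2000.
The last day of instruction arrives: Jan 27, 2000 + 14 days = Feb 10, 2000.
Final exams begin: Feb 10, 2000 + 18 days = Feb 28, 2000.
Grades are due: Feb 28, 2000 + 65 days = May 3, 2000.
Feb 27, 2000 falls between when the last day of instruction arrives (Feb 10, 2000) and when final exams begin (Feb 28, 2000).

The last day of instruction arrives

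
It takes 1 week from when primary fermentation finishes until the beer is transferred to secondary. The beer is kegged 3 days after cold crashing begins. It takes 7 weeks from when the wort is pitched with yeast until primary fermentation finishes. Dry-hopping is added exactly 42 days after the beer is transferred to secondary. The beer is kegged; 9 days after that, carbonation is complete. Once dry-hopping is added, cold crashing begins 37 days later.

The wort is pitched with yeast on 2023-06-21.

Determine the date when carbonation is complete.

2023-11-15

The wort is pitched with yeast: Jun 21, 2023.
Primary fermentation finishes: Jun 21, 2023 + 7 weeks = Aug 9, 2023.
The beer is transferred to secondary: Aug 9, 2023 + 1 week = Aug 16, 2023.
Dry-hopping is added: Aug 16, 2023 + 42 days = Sep 27, 2023.
Cold crashing begins: Sep 27, 2023 + 37 days = Nov 3, 2023.
The beer is kegged: Nov 3, 2023 + 3 days = Nov 6, 2023.
Carbonation is complete: Nov 6, 2023 + 9 days = Nov 15, 2023.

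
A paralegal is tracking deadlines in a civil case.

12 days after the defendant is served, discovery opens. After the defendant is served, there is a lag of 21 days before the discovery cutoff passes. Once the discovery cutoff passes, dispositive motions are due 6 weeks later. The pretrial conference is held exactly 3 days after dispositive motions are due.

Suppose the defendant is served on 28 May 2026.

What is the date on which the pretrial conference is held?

The defendant is served: May 28, 2026.
The discovery cutoff passes: May 28, 2026 + 21 days = Jun 18, 2026.
Dispositive motions are due: Jun 18, 2026 + 6 weeks = Jul 30, 2026.
The pretrial conference is held: Jul 30, 2026 + 3 days = Aug 2, 2026.

2 August 2026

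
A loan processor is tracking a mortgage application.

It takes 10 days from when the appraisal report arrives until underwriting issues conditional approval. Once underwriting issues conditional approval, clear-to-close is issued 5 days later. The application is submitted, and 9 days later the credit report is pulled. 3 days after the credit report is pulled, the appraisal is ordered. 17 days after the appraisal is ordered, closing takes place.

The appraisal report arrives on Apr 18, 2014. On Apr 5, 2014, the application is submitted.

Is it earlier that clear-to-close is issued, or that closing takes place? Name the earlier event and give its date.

Clear-to-close is issued — May 3, 2014

The appraisal report arrives: Apr 18, 2014.
Underwriting issues conditional approval: Apr 18, 2014 + 10 days = Apr 28, 2014.
Clear-to-close is issued: Apr 28, 2014 + 5 days = May 3, 2014.
The application is submitted: Apr 5, 2014.
The credit report is pulled: Apr 5, 2014 + 9 days = Apr 14, 2014.
The appraisal is ordered: Apr 14, 2014 + 3 days = Apr 17, 2014.
Closing takes place: Apr 17, 2014 + 17 days = May 4, 2014.
Comparing: clear-to-close is issued on May 3, 2014 vs closing takes place on May 4, 2014. Earlier: clear-to-close is issued.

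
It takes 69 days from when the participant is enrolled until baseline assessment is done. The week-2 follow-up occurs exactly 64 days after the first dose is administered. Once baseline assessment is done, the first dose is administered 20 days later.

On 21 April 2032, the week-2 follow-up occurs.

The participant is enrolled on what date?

The week-2 follow-up occurs: Apr 21, 2032.
The first dose is administered: Apr 21, 2032 − 64 days = Feb 17, 2032.
Baseline assessment is done: Feb 17, 2032 − 20 days = Jan 28, 2032.
The participant is enrolled: Jan 28, 2032 − 69 days = Nov 20, 2031.

20 November 2031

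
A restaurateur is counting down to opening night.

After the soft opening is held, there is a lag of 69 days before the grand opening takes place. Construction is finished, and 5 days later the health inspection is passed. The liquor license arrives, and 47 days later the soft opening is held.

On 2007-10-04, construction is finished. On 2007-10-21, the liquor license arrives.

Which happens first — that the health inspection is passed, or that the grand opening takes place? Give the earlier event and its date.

The health inspection is passed — 2007-10-09

Construction is finished: Oct 4, 2007.
The health inspection is passed: Oct 4, 2007 + 5 days = Oct 9, 2007.
The liquor license arrives: Oct 21, 2007.
The soft opening is held: Oct 21, 2007 + 47 days = Dec 7, 2007.
The grand opening takes place: Dec 7, 2007 + 69 days = Feb 14, 2008.
Comparing: the health inspection is passed on Oct 9, 2007 vs the grand opening takes place on Feb 14, 2008. Earlier: the health inspection is passed.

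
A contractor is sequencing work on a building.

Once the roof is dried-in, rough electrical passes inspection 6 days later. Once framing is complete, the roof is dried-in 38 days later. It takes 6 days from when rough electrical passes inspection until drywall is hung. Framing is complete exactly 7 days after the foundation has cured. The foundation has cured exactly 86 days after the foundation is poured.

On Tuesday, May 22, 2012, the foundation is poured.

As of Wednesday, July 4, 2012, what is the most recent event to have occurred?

The foundation is poured: May 22, 2012.
The foundation has cured: May 22, 2012 + 86 days = Aug 16, 2012.
Framing is complete: Aug 16, 2012 + 7 days = Aug 23, 2012.
The roof is dried-in: Aug 23, 2012 + 38 days = Sep 30, 2012.
Rough electrical passes inspection: Sep 30, 2012 + 6 days = Oct 6, 2012.
Drywall is hung: Oct 6, 2012 + 6 days = Oct 12, 2012.
Jul 4, 2012 falls between when the foundation is poured (May 22, 2012) and when the foundation has cured (Aug 16, 2012).

The foundation is poured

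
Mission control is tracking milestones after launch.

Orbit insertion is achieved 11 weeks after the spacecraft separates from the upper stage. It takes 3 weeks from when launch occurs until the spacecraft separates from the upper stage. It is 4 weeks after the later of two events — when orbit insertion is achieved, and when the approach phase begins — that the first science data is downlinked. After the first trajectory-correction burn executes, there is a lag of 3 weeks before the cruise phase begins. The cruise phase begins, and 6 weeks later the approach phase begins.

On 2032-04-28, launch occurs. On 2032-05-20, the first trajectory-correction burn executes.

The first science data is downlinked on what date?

2032-09-01

Launch occurs: Apr 28, 2032.
The spacecraft separates from the upper stage: Apr 28, 2032 + 3 weeks = May 19, 2032.
Orbit insertion is achieved: May 19, 2032 + 11 weeks = Aug 4, 2032.
The first trajectory-correction burn executes: May 20, 2032.
The cruise phase begins: May 20, 2032 + 3 weeks = Jun 10, 2032.
The approach phase begins: Jun 10, 2032 + 6 weeks = Jul 22, 2032.
Both prerequisites met — orbit insertion is achieved (Aug 4, 2032), the approach phase begins (Jul 22, 2032); the later is Aug 4, 2032.
The first science data is downlinked: Aug 4, 2032 + 4 weeks = Sep 1, 2032.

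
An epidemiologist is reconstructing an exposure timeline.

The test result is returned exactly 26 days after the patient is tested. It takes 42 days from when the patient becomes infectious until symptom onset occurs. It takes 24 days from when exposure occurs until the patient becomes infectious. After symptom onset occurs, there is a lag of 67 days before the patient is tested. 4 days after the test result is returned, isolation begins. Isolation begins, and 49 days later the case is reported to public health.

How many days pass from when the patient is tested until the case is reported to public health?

Causal path: the patient is tested → the test result is returned → isolation begins → the case is reported to public health.
Total delay along the path: 26 + 4 + 49 = 79 days.

79 days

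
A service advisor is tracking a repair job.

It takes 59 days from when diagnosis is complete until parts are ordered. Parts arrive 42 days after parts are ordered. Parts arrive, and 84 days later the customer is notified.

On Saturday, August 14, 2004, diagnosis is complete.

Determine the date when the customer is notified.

Tuesday, February 15, 2005

Diagnosis is complete: Aug 14, 2004.
Parts are ordered: Aug 14, 2004 + 59 days = Oct 12, 2004.
Parts arrive: Oct 12, 2004 + 42 days = Nov 23, 2004.
The customer is notified: Nov 23, 2004 + 84 days = Feb 15, 2005.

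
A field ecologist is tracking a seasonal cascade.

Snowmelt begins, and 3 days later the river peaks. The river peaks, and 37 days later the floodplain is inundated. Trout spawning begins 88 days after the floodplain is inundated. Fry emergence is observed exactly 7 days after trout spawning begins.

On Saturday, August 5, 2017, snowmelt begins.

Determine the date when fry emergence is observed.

Monday, December 18, 2017

Snowmelt begins: Aug 5, 2017.
The river peaks: Aug 5, 2017 + 3 days = Aug 8, 2017.
The floodplain is inundated: Aug 8, 2017 + 37 days = Sep 14, 2017.
Trout spawning begins: Sep 14, 2017 + 88 days = Dec 11, 2017.
Fry emergence is observed: Dec 11, 2017 + 7 days = Dec 18, 2017.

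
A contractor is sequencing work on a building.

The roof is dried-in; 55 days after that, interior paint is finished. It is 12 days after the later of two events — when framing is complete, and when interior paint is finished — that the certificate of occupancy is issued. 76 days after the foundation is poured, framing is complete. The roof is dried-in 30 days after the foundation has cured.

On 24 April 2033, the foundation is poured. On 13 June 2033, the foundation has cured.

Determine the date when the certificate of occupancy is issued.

The foundation is poured: Apr 24, 2033.
Framing is complete: Apr 24, 2033 + 76 days = Jul 9, 2033.
The foundation has cured: Jun 13, 2033.
The roof is dried-in: Jun 13, 2033 + 30 days = Jul 13, 2033.
Interior paint is finished: Jul 13, 2033 + 55 days = Sep 6, 2033.
Both prerequisites met — framing is complete (Jul 9, 2033), interior paint is finished (Sep 6, 2033); the later is Sep 6, 2033.
The certificate of occupancy is issued: Sep 6, 2033 + 12 days = Sep 18, 2033.

18 September 2033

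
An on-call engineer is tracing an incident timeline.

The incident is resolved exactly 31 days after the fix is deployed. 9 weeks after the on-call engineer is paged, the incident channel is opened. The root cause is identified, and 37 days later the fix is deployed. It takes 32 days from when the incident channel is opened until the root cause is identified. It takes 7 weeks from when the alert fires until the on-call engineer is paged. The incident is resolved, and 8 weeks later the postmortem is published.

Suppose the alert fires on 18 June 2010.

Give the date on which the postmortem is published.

13 March 2011

The alert fires: Jun 18, 2010.
The on-call engineer is paged: Jun 18, 2010 + 7 weeks = Aug 6, 2010.
The incident channel is opened: Aug 6, 2010 + 9 weeks = Oct 8, 2010.
The root cause is identified: Oct 8, 2010 + 32 days = Nov 9, 2010.
The fix is deployed: Nov 9, 2010 + 37 days = Dec 16, 2010.
The incident is resolved: Dec 16, 2010 + 31 days = Jan 16, 2011.
The postmortem is published: Jan 16, 2011 + 8 weeks = Mar 13, 2011.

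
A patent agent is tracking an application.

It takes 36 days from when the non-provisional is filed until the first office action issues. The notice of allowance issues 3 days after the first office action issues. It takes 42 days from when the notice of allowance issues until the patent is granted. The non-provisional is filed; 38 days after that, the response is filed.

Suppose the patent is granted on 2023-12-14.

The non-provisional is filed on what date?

2023-09-24

The patent is granted: Dec 14, 2023.
The notice of allowance issues: Dec 14, 2023 − 42 days = Nov 2, 2023.
The first office action issues: Nov 2, 2023 − 3 days = Oct 30, 2023.
The non-provisional is filed: Oct 30, 2023 − 36 days = Sep 24, 2023.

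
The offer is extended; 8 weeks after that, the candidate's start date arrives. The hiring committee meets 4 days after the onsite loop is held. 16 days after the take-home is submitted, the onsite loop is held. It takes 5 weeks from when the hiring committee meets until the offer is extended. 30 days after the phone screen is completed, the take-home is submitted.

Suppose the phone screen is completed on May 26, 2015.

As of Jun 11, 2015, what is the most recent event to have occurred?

The phone screen is completed: May 26, 2015.
The take-home is submitted: May 26, 2015 + 30 days = Jun 25, 2015.
The onsite loop is held: Jun 25, 2015 + 16 days = Jul 11, 2015.
The hiring committee meets: Jul 11, 2015 + 4 days = Jul 15, 2015.
The offer is extended: Jul 15, 2015 + 5 weeks = Aug 19, 2015.
The candidate's start date arrives: Aug 19, 2015 + 8 weeks = Oct 14, 2015.
Jun 11, 2015 falls between when the phone screen is completed (May 26, 2015) and when the take-home is submitted (Jun 25, 2015).

The phone screen is completed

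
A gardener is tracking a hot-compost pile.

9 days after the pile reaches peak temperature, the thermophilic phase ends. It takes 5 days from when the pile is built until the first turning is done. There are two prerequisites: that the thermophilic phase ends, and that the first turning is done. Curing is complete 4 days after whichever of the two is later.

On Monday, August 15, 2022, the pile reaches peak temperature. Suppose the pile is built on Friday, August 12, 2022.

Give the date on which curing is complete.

Sunday, August 28, 2022

The pile reaches peak temperature: Aug 15, 2022.
The thermophilic phase ends: Aug 15, 2022 + 9 days = Aug 24, 2022.
The pile is built: Aug 12, 2022.
The first turning is done: Aug 12, 2022 + 5 days = Aug 17, 2022.
Both prerequisites met — the thermophilic phase ends (Aug 24, 2022), the first turning is done (Aug 17, 2022); the later is Aug 24, 2022.
Curing is complete: Aug 24, 2022 + 4 days = Aug 28, 2022.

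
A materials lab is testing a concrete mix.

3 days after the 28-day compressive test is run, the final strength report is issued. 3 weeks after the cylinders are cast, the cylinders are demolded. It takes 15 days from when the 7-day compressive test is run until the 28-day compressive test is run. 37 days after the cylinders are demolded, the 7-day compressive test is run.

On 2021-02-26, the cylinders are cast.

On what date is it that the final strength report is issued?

The cylinders are cast: Feb 26, 2021.
The cylinders are demolded: Feb 26, 2021 + 3 weeks = Mar 19, 2021.
The 7-day compressive test is run: Mar 19, 2021 + 37 days = Apr 25, 2021.
The 28-day compressive test is run: Apr 25, 2021 + 15 days = May 10, 2021.
The final strength report is issued: May 10, 2021 + 3 days = May 13, 2021.

2021-05-13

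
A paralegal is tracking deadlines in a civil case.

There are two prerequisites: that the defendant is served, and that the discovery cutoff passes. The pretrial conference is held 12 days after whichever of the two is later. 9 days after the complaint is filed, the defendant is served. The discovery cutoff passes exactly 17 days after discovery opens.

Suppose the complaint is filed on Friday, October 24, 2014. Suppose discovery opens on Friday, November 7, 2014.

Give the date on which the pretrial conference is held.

Saturday, December 6, 2014

The complaint is filed: Oct 24, 2014.
The defendant is served: Oct 24, 2014 + 9 days = Nov 2, 2014.
Discovery opens: Nov 7, 2014.
The discovery cutoff passes: Nov 7, 2014 + 17 days = Nov 24, 2014.
Both prerequisites met — the defendant is served (Nov 2, 2014), the discovery cutoff passes (Nov 24, 2014); the later is Nov 24, 2014.
The pretrial conference is held: Nov 24, 2014 + 12 days = Dec 6, 2014.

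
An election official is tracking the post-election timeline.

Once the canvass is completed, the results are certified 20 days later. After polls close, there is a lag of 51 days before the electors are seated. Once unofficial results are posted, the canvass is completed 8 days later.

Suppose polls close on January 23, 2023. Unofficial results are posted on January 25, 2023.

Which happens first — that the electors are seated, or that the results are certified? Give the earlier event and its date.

Polls close: Jan 23, 2023.
The electors are seated: Jan 23, 2023 + 51 days = Mar 15, 2023.
Unofficial results are posted: Jan 25, 2023.
The canvass is completed: Jan 25, 2023 + 8 days = Feb 2, 2023.
The results are certified: Feb 2, 2023 + 20 days = Feb 22, 2023.
Comparing: the electors are seated on Mar 15, 2023 vs the results are certified on Feb 22, 2023. Earlier: the results are certified.

The results are certified — February 22, 2023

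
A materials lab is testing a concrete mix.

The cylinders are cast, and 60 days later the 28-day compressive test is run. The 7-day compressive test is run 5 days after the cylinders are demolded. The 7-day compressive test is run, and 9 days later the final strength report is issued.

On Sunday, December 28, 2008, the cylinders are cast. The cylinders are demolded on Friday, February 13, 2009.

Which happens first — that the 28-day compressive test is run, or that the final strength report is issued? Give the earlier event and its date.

The 28-day compressive test is run — Thursday, February 26, 2009

The cylinders are cast: Dec 28, 2008.
The 28-day compressive test is run: Dec 28, 2008 + 60 days = Feb 26, 2009.
The cylinders are demolded: Feb 13, 2009.
The 7-day compressive test is run: Feb 13, 2009 + 5 days = Feb 18, 2009.
The final strength report is issued: Feb 18, 2009 + 9 days = Feb 27, 2009.
Comparing: the 28-day compressive test is run on Feb 26, 2009 vs the final strength report is issued on Feb 27, 2009. Earlier: the 28-day compressive test is run.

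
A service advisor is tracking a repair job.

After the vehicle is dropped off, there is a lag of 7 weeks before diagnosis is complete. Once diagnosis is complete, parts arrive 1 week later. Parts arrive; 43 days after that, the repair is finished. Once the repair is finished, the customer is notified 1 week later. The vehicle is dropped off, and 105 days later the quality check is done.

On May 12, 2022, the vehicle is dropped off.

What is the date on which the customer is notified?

The vehicle is dropped off: May 12, 2022.
Diagnosis is complete: May 12, 2022 + 7 weeks = Jun 30, 2022.
Parts arrive: Jun 30, 2022 + 1 week = Jul 7, 2022.
The repair is finished: Jul 7, 2022 + 43 days = Aug 19, 2022.
The customer is notified: Aug 19, 2022 + 1 week = Aug 26, 2022.

August 26, 2022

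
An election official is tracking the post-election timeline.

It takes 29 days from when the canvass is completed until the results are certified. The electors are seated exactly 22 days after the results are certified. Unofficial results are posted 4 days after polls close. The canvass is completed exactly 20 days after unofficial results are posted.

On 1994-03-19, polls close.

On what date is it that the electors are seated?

Polls close: Mar 19, 1994.
Unofficial results are posted: Mar 19, 1994 + 4 days = Mar 23, 1994.
The canvass is completed: Mar 23, 1994 + 20 days = Apr 12, 1994.
The results are certified: Apr 12, 1994 + 29 days = May 11, 1994.
The electors are seated: May 11, 1994 + 22 days = Jun 2, 1994.

1994-06-02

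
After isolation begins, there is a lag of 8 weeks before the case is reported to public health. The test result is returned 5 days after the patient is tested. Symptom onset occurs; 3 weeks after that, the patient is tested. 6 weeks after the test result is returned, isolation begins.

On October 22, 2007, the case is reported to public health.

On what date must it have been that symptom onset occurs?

June 20, 2007

The case is reported to public health: Oct 22, 2007.
Isolation begins: Oct 22, 2007 − 8 weeks = Aug 27, 2007.
The test result is returned: Aug 27, 2007 − 6 weeks = Jul 16, 2007.
The patient is tested: Jul 16, 2007 − 5 days = Jul 11, 2007.
Symptom onset occurs: Jul 11, 2007 − 3 weeks = Jun 20, 2007.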